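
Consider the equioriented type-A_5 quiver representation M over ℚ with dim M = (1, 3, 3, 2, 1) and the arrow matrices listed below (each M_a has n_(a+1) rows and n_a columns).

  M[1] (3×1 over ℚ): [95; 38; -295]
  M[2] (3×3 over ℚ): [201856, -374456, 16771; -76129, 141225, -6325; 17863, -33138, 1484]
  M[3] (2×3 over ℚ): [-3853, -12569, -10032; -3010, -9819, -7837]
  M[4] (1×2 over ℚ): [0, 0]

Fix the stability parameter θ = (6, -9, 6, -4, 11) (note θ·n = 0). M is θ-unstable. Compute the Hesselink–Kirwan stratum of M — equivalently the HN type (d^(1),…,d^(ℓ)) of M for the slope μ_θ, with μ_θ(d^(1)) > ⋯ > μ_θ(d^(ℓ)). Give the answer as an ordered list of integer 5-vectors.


Barcode: M ≅ I[1,4], I[2,3], I[2,4], I[5,5]. HN layers by μ_θ (5 steps, strictly decreasing):
  μ^(1)=11; μ^(2)=6; μ^(3)=1; μ^(4)=-3/2; μ^(5)=-9

((0, 0, 0, 0, 1); (0, 0, 1, 0, 0); (0, 0, 2, 2, 0); (1, 1, 0, 0, 0); (0, 2, 0, 0, 0))


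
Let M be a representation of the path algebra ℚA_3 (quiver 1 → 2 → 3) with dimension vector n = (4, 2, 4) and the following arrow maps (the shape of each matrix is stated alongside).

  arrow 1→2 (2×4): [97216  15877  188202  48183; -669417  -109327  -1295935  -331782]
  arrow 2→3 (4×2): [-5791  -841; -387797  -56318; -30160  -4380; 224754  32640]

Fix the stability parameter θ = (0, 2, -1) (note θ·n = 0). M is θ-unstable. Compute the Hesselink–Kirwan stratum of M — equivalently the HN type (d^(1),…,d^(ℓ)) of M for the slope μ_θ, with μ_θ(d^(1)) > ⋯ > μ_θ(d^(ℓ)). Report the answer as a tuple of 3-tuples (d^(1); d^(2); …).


Interval decomposition of M: I[1,1]^2, I[1,3]^2, I[3,3]^2.
HN type (ℓ=3): μ^(1)=1/2; μ^(2)=0; μ^(3)=-1

((0, 2, 2); (4, 0, 0); (0, 0, 2))


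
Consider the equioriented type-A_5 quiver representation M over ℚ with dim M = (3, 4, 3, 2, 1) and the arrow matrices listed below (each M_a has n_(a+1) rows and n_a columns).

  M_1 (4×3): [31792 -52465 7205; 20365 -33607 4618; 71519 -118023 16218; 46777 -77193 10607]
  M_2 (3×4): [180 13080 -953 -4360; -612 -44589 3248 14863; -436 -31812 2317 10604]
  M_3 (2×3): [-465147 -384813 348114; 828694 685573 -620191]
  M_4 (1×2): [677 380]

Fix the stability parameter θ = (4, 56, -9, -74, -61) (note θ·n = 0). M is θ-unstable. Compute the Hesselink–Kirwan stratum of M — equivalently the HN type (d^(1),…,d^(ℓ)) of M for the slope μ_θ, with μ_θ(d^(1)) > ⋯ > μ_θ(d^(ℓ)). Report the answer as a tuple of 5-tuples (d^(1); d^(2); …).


Interval decomposition of M: I[1,2], I[1,3], I[1,5], I[2,2], I[3,4].
HN type (ℓ=5): μ^(1)=56; μ^(2)=47/2; μ^(3)=4; μ^(4)=-84/5; μ^(5)=-83/2

((0, 2, 0, 0, 0); (0, 1, 1, 0, 0); (2, 0, 0, 0, 0); (1, 1, 1, 1, 1); (0, 0, 1, 1, 0))


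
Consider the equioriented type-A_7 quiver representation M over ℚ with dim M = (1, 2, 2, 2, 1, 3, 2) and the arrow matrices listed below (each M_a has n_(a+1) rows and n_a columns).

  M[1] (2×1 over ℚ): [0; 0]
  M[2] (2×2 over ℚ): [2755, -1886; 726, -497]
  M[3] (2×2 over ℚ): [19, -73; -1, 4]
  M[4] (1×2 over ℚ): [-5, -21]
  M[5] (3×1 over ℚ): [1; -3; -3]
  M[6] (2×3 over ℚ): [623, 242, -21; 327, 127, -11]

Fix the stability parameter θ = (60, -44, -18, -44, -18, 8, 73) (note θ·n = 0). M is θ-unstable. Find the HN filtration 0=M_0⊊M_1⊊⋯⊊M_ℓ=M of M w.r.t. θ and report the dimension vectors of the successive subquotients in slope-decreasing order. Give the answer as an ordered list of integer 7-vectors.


Interval decomposition of M: I[1,1], I[2,4], I[2,7], I[6,6], I[6,7].
HN type (ℓ=6): μ^(1)=73; μ^(2)=60; μ^(3)=8; μ^(4)=-18; μ^(5)=-31; μ^(6)=-44

((0, 0, 0, 0, 0, 0, 2); (1, 0, 0, 0, 0, 0, 0); (0, 0, 0, 0, 0, 3, 0); (0, 0, 0, 0, 1, 0, 0); (0, 0, 2, 2, 0, 0, 0); (0, 2, 0, 0, 0, 0, 0))


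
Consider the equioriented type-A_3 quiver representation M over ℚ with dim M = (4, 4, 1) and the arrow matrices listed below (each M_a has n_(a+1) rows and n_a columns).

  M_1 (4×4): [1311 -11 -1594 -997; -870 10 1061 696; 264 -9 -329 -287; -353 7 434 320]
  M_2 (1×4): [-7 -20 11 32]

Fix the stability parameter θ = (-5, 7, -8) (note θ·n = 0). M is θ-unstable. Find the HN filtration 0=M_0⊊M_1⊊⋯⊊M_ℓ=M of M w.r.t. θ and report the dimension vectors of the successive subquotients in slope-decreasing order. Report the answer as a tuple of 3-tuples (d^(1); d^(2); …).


Barcode: M ≅ I[1,2]^3, I[1,3]. HN layers by μ_θ (3 steps, strictly decreasing):
  μ^(1)=7; μ^(2)=-1/2; μ^(3)=-5

((0, 3, 0); (0, 1, 1); (4, 0, 0))


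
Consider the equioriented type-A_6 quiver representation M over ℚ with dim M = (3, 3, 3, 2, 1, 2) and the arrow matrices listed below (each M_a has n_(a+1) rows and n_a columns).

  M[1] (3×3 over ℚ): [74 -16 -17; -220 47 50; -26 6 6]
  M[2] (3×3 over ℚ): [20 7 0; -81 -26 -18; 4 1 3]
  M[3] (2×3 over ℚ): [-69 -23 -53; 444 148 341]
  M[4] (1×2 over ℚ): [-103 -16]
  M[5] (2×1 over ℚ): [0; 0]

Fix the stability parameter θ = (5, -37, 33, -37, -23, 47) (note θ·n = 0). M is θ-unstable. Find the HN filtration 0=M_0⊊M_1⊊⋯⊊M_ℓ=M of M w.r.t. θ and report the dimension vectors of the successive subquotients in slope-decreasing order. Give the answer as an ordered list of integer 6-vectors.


Barcode: M ≅ I[1,3], I[1,4], I[1,5], I[6,6]^2. HN layers by μ_θ (5 steps, strictly decreasing):
  μ^(1)=47; μ^(2)=33; μ^(3)=-2; μ^(4)=-9; μ^(5)=-16

((0, 0, 0, 0, 0, 2); (0, 0, 1, 0, 0, 0); (0, 0, 1, 1, 0, 0); (0, 0, 1, 1, 1, 0); (3, 3, 0, 0, 0, 0))


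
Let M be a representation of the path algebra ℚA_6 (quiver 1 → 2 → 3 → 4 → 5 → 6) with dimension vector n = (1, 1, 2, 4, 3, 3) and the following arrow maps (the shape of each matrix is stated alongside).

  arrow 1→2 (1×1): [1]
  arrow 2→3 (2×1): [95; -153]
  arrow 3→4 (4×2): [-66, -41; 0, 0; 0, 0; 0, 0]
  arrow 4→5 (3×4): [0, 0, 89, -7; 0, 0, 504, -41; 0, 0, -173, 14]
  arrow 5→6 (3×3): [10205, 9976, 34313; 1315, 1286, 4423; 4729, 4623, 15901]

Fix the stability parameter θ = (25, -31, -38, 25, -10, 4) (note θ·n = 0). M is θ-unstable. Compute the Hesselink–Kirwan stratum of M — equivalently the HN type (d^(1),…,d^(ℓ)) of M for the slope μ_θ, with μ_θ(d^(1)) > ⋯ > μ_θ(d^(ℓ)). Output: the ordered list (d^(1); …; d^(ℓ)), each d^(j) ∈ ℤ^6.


Interval decomposition of M: I[1,4], I[3,3], I[4,4], I[4,5], I[4,6], I[5,6], I[6,6].
HN type (ℓ=7): μ^(1)=25; μ^(2)=15/2; μ^(3)=19/3; μ^(4)=4; μ^(5)=-10; μ^(6)=-44/3; μ^(7)=-38

((0, 0, 0, 2, 0, 0); (0, 0, 0, 1, 1, 0); (0, 0, 0, 1, 1, 1); (0, 0, 0, 0, 0, 2); (0, 0, 0, 0, 1, 0); (1, 1, 1, 0, 0, 0); (0, 0, 1, 0, 0, 0))


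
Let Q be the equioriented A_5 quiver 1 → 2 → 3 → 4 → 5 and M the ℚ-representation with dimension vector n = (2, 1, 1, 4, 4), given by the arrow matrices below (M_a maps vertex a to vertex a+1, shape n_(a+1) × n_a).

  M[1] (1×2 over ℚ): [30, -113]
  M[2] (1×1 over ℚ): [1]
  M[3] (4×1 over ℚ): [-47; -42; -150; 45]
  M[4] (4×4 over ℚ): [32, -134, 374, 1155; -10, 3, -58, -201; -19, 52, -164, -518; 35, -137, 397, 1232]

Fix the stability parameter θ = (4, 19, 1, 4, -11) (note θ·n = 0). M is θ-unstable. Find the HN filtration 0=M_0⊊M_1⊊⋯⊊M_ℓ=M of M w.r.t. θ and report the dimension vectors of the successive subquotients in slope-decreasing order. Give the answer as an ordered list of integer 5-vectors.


Via rank(M_{q-1}∘⋯∘M_p): M ≅ I[1,1], I[1,5], I[4,5]^3.
μ_θ-semistable layers: μ^(1)=4; μ^(2)=17/5; μ^(3)=-7/2

((1, 0, 0, 0, 0); (1, 1, 1, 1, 1); (0, 0, 0, 3, 3))


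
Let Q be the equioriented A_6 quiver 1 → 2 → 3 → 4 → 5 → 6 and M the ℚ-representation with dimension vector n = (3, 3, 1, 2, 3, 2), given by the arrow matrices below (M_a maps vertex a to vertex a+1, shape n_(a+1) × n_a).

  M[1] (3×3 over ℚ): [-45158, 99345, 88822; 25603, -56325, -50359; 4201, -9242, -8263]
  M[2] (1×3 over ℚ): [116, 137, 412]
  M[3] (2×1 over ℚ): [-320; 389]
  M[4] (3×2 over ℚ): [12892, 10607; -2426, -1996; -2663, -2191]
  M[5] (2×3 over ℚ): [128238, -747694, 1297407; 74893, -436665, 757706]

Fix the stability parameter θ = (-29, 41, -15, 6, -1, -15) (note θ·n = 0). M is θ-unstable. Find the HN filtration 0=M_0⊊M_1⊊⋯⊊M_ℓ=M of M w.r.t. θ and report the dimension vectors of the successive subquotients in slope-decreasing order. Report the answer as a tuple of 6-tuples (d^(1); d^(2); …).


Interval decomposition of M: I[1,2]^2, I[1,6], I[4,6], I[5,5].
HN type (ℓ=5): μ^(1)=41; μ^(2)=16/5; μ^(3)=-1; μ^(4)=-10/3; μ^(5)=-29

((0, 2, 0, 0, 0, 0); (0, 1, 1, 1, 1, 1); (0, 0, 0, 0, 1, 0); (0, 0, 0, 1, 1, 1); (3, 0, 0, 0, 0, 0))


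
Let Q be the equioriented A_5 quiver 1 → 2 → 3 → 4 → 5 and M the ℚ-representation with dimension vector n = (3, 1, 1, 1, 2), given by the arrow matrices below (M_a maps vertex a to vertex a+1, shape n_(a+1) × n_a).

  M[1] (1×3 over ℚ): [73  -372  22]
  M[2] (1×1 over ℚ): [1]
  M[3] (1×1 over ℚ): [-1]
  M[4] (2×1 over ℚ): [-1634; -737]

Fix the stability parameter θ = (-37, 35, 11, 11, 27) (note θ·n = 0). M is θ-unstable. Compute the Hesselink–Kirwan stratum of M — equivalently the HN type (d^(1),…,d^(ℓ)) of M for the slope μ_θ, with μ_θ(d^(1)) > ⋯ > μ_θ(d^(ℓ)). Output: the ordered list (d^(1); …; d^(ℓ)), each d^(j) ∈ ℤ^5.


Barcode: M ≅ I[1,1]^2, I[1,5], I[5,5]. HN layers by μ_θ (3 steps, strictly decreasing):
  μ^(1)=27; μ^(2)=19; μ^(3)=-37

((0, 0, 0, 0, 2); (0, 1, 1, 1, 0); (3, 0, 0, 0, 0))


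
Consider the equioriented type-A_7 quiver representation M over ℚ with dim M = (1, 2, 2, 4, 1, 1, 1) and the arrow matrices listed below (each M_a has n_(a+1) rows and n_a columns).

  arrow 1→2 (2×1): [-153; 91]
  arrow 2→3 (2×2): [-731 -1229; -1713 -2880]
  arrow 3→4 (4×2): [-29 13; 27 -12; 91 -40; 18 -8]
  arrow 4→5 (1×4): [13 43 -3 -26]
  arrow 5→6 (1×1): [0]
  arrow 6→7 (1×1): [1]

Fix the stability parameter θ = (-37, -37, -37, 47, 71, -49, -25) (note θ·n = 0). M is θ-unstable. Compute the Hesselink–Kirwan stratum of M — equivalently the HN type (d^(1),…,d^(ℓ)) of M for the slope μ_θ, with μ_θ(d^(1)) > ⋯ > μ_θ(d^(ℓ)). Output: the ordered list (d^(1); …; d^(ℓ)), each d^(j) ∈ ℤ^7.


Barcode: M ≅ I[1,5], I[2,4], I[4,4]^2, I[6,7]. HN layers by μ_θ (5 steps, strictly decreasing):
  μ^(1)=71; μ^(2)=47; μ^(3)=-25; μ^(4)=-37; μ^(5)=-49

((0, 0, 0, 0, 1, 0, 0); (0, 0, 0, 4, 0, 0, 0); (0, 0, 0, 0, 0, 0, 1); (1, 2, 2, 0, 0, 0, 0); (0, 0, 0, 0, 0, 1, 0))


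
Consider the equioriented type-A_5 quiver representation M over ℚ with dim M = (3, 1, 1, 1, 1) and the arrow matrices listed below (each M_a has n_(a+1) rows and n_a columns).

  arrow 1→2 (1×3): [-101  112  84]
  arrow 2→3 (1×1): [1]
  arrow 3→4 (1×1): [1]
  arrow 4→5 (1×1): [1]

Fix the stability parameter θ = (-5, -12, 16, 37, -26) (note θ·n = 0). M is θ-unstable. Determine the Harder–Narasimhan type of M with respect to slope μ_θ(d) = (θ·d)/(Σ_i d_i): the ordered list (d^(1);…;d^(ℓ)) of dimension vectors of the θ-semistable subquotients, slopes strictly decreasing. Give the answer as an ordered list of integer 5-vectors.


Via rank(M_{q-1}∘⋯∘M_p): M ≅ I[1,1]^2, I[1,5].
μ_θ-semistable layers: μ^(1)=9; μ^(2)=-5; μ^(3)=-17/2

((0, 0, 1, 1, 1); (2, 0, 0, 0, 0); (1, 1, 0, 0, 0))


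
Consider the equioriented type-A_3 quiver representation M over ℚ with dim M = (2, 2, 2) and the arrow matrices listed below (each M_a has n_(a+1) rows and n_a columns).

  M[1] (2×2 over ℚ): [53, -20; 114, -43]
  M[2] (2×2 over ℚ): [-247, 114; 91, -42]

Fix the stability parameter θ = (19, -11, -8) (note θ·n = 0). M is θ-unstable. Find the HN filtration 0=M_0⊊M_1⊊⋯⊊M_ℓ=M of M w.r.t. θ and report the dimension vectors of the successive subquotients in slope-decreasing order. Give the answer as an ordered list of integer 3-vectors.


Interval decomposition of M: I[1,2], I[1,3], I[3,3].
HN type (ℓ=3): μ^(1)=4; μ^(2)=0; μ^(3)=-8

((1, 1, 0); (1, 1, 1); (0, 0, 1))


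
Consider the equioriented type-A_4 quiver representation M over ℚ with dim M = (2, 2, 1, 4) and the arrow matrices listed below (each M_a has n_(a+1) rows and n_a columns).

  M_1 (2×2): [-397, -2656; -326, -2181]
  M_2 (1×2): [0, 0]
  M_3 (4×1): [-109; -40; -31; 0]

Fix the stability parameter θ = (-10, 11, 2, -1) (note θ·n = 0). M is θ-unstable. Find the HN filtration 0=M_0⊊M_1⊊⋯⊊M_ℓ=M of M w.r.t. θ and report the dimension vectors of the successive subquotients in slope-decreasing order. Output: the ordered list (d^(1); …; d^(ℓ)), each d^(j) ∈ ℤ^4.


Barcode: M ≅ I[1,2]^2, I[3,4], I[4,4]^3. HN layers by μ_θ (4 steps, strictly decreasing):
  μ^(1)=11; μ^(2)=1/2; μ^(3)=-1; μ^(4)=-10

((0, 2, 0, 0); (0, 0, 1, 1); (0, 0, 0, 3); (2, 0, 0, 0))


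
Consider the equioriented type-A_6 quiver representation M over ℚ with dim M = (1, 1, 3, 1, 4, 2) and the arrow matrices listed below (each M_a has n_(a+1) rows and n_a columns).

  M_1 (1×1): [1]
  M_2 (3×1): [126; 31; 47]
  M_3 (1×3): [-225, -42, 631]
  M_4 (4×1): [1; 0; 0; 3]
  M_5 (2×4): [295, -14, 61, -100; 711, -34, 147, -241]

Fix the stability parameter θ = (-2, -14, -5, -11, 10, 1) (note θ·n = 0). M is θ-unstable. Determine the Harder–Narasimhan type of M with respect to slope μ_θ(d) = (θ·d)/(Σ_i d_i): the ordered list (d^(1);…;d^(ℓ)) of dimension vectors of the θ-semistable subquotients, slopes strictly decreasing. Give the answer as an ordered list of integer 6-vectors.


Interval decomposition of M: I[1,6], I[3,3]^2, I[5,5]^2, I[5,6].
HN type (ℓ=4): μ^(1)=10; μ^(2)=11/2; μ^(3)=-5; μ^(4)=-8

((0, 0, 0, 0, 2, 0); (0, 0, 0, 0, 2, 2); (0, 0, 2, 0, 0, 0); (1, 1, 1, 1, 0, 0))


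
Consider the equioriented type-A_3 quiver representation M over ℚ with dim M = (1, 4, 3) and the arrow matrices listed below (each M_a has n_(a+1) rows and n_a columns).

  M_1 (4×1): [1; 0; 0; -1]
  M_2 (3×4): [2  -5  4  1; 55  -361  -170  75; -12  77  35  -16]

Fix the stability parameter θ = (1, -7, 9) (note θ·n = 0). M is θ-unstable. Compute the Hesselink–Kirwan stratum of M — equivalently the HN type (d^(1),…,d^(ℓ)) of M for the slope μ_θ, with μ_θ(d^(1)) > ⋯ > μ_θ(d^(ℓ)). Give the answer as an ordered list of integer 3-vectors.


Via rank(M_{q-1}∘⋯∘M_p): M ≅ I[1,3], I[2,2], I[2,3]^2.
μ_θ-semistable layers: μ^(1)=9; μ^(2)=-3; μ^(3)=-7

((0, 0, 3); (1, 1, 0); (0, 3, 0))


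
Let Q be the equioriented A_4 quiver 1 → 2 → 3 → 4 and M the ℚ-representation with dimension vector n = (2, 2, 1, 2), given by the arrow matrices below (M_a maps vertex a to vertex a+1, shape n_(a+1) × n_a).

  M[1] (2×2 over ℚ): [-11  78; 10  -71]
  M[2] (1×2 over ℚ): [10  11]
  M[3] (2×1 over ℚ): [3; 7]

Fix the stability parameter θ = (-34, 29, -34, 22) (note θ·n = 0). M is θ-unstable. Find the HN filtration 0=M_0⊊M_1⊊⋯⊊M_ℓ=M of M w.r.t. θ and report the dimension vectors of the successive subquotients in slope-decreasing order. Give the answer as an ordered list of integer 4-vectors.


Interval decomposition of M: I[1,2], I[1,4], I[4,4].
HN type (ℓ=4): μ^(1)=29; μ^(2)=22; μ^(3)=-5/2; μ^(4)=-34

((0, 1, 0, 0); (0, 0, 0, 2); (0, 1, 1, 0); (2, 0, 0, 0))


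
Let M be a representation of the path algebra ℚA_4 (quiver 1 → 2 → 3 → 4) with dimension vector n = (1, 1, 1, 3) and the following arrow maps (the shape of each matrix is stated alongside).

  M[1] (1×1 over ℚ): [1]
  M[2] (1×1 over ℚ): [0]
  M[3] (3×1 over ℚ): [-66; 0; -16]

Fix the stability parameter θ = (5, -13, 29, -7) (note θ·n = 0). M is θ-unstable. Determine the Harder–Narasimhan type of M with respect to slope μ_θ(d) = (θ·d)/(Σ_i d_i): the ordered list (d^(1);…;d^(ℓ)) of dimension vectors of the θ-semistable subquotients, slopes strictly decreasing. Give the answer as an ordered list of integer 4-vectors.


Interval decomposition of M: I[1,2], I[3,4], I[4,4]^2.
HN type (ℓ=3): μ^(1)=11; μ^(2)=-4; μ^(3)=-7

((0, 0, 1, 1); (1, 1, 0, 0); (0, 0, 0, 2))


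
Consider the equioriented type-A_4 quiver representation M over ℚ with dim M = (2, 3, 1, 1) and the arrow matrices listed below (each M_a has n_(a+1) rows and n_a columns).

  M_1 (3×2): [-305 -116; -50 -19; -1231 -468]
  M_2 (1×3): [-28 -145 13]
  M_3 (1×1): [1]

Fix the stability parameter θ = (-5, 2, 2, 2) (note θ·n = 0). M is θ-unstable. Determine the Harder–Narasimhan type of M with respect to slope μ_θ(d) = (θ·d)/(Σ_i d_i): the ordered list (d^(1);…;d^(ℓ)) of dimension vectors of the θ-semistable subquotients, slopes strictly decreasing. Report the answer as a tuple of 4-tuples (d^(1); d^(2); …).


Interval decomposition of M: I[1,2], I[1,4], I[2,2].
HN type (ℓ=2): μ^(1)=2; μ^(2)=-5

((0, 3, 1, 1); (2, 0, 0, 0))


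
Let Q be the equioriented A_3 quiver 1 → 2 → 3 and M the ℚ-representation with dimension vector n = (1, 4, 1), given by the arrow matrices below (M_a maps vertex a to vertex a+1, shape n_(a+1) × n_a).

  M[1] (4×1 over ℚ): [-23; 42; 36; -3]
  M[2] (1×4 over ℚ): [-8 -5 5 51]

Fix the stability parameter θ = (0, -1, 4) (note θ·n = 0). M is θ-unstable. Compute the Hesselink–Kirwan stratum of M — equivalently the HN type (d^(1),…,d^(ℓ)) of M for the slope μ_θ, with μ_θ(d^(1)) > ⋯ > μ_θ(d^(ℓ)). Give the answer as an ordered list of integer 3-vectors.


Via rank(M_{q-1}∘⋯∘M_p): M ≅ I[1,3], I[2,2]^3.
μ_θ-semistable layers: μ^(1)=4; μ^(2)=-1/2; μ^(3)=-1

((0, 0, 1); (1, 1, 0); (0, 3, 0))


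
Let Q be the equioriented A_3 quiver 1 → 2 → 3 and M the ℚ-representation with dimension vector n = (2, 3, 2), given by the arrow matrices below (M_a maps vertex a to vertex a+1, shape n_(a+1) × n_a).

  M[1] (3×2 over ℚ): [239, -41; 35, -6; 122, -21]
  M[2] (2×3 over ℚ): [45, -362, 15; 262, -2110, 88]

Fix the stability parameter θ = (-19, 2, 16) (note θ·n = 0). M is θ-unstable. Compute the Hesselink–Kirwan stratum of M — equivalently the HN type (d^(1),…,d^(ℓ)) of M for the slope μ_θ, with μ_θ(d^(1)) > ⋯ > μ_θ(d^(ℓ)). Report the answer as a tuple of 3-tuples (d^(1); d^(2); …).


Interval decomposition of M: I[1,3]^2, I[2,2].
HN type (ℓ=3): μ^(1)=16; μ^(2)=2; μ^(3)=-19

((0, 0, 2); (0, 3, 0); (2, 0, 0))


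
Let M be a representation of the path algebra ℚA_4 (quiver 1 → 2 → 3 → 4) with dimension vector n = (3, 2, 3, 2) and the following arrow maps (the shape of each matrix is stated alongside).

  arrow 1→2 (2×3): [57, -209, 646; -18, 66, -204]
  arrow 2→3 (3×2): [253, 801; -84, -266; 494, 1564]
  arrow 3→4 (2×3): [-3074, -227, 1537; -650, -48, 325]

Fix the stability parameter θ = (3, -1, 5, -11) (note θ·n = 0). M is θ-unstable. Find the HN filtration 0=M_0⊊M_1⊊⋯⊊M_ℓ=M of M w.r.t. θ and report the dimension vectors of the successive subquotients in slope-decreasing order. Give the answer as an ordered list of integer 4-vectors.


Via rank(M_{q-1}∘⋯∘M_p): M ≅ I[1,1]^2, I[1,3], I[2,4], I[3,4].
μ_θ-semistable layers: μ^(1)=5; μ^(2)=3; μ^(3)=1; μ^(4)=-7/3; μ^(5)=-3

((0, 0, 1, 0); (2, 0, 0, 0); (1, 1, 0, 0); (0, 1, 1, 1); (0, 0, 1, 1))


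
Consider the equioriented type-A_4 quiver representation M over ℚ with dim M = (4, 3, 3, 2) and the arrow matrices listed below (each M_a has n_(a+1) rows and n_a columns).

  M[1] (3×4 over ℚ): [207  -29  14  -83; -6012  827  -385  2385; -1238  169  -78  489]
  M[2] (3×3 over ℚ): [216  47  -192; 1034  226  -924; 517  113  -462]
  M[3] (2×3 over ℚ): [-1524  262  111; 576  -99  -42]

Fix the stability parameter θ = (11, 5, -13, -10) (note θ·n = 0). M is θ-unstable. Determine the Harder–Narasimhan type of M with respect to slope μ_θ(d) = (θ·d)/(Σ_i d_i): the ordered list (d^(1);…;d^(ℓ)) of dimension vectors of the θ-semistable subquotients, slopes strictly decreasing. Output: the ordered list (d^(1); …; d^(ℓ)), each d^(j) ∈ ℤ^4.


Barcode: M ≅ I[1,1], I[1,2], I[1,3], I[1,4], I[3,4]. HN layers by μ_θ (6 steps, strictly decreasing):
  μ^(1)=11; μ^(2)=8; μ^(3)=1; μ^(4)=-7/4; μ^(5)=-10; μ^(6)=-13

((1, 0, 0, 0); (1, 1, 0, 0); (1, 1, 1, 0); (1, 1, 1, 1); (0, 0, 0, 1); (0, 0, 1, 0))


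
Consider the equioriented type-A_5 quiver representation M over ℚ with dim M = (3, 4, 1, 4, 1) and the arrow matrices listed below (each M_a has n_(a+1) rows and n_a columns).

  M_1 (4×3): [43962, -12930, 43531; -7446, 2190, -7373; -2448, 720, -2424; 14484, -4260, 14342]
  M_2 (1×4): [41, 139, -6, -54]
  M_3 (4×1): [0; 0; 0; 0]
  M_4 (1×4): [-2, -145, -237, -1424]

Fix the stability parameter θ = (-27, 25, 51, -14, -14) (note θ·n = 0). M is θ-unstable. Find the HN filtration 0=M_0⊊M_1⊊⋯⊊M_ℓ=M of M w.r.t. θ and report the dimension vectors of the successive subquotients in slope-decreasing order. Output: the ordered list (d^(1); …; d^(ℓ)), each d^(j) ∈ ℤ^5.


Barcode: M ≅ I[1,1]^2, I[1,2], I[2,2]^2, I[2,3], I[4,4]^3, I[4,5]. HN layers by μ_θ (4 steps, strictly decreasing):
  μ^(1)=51; μ^(2)=25; μ^(3)=-14; μ^(4)=-27

((0, 0, 1, 0, 0); (0, 4, 0, 0, 0); (0, 0, 0, 4, 1); (3, 0, 0, 0, 0))


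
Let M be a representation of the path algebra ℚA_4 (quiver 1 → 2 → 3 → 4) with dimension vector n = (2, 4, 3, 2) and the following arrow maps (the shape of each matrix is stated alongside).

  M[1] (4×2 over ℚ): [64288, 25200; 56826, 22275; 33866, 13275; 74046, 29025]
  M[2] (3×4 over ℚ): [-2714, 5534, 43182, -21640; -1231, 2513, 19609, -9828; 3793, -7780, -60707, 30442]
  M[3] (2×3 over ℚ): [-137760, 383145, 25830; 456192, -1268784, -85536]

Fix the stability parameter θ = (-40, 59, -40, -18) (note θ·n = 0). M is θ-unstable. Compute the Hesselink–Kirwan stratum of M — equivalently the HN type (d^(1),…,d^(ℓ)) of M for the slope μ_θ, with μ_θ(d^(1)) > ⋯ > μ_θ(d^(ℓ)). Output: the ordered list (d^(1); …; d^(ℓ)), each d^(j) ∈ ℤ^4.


Barcode: M ≅ I[1,1], I[1,3], I[2,2], I[2,3], I[2,4], I[4,4]. HN layers by μ_θ (5 steps, strictly decreasing):
  μ^(1)=59; μ^(2)=19/2; μ^(3)=1/3; μ^(4)=-18; μ^(5)=-40

((0, 1, 0, 0); (0, 2, 2, 0); (0, 1, 1, 1); (0, 0, 0, 1); (2, 0, 0, 0))


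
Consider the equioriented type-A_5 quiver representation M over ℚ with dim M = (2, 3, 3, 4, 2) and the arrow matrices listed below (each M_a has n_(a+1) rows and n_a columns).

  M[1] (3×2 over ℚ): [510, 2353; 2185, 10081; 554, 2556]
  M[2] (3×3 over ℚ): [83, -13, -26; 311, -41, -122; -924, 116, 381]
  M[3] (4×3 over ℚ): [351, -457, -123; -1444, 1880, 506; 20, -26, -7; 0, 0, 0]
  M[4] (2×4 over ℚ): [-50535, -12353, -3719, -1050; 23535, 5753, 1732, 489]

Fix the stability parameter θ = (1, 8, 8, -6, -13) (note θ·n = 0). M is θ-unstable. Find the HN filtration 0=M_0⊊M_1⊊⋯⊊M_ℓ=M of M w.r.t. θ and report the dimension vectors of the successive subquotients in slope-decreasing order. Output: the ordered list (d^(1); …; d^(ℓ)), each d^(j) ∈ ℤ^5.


Barcode: M ≅ I[1,2], I[1,3], I[2,5], I[3,5], I[4,4]^2. HN layers by μ_θ (5 steps, strictly decreasing):
  μ^(1)=8; μ^(2)=1; μ^(3)=-3/4; μ^(4)=-11/3; μ^(5)=-6

((0, 2, 1, 0, 0); (2, 0, 0, 0, 0); (0, 1, 1, 1, 1); (0, 0, 1, 1, 1); (0, 0, 0, 2, 0))


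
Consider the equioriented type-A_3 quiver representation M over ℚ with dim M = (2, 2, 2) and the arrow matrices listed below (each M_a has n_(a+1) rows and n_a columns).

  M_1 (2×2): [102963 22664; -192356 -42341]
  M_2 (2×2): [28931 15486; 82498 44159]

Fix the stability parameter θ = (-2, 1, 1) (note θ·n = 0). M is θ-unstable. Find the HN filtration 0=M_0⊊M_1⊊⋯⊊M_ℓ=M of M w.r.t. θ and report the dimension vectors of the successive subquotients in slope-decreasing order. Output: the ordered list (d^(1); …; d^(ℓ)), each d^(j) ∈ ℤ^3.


Interval decomposition of M: I[1,3]^2.
HN type (ℓ=2): μ^(1)=1; μ^(2)=-2

((0, 2, 2); (2, 0, 0))


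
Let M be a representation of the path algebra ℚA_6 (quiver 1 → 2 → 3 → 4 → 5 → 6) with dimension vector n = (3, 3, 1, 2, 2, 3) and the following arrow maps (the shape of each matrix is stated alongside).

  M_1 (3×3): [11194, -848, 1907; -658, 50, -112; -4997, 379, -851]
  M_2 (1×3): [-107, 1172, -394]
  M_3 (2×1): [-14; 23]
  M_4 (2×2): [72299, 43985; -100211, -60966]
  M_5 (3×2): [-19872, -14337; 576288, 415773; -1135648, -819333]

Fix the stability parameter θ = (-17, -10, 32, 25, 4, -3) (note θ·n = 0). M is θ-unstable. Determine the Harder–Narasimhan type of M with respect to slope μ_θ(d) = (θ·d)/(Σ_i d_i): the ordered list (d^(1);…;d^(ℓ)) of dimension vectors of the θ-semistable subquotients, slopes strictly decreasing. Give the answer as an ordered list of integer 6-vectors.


Via rank(M_{q-1}∘⋯∘M_p): M ≅ I[1,1], I[1,2], I[1,5], I[2,2], I[4,6], I[6,6]^2.
μ_θ-semistable layers: μ^(1)=61/3; μ^(2)=26/3; μ^(3)=-3; μ^(4)=-10; μ^(5)=-17

((0, 0, 1, 1, 1, 0); (0, 0, 0, 1, 1, 1); (0, 0, 0, 0, 0, 2); (0, 3, 0, 0, 0, 0); (3, 0, 0, 0, 0, 0))


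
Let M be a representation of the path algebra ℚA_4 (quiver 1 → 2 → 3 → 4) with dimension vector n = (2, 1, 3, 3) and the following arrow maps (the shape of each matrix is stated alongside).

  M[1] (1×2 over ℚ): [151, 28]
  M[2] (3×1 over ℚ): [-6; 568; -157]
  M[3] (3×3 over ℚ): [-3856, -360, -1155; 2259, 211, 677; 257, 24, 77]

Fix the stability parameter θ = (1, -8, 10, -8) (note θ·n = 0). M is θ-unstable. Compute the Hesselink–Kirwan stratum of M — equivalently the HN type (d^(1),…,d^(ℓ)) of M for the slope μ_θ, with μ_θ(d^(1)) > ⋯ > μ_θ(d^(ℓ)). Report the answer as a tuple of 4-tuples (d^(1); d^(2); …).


Interval decomposition of M: I[1,1], I[1,4], I[3,4]^2.
HN type (ℓ=2): μ^(1)=1; μ^(2)=-7/2

((1, 0, 3, 3); (1, 1, 0, 0))


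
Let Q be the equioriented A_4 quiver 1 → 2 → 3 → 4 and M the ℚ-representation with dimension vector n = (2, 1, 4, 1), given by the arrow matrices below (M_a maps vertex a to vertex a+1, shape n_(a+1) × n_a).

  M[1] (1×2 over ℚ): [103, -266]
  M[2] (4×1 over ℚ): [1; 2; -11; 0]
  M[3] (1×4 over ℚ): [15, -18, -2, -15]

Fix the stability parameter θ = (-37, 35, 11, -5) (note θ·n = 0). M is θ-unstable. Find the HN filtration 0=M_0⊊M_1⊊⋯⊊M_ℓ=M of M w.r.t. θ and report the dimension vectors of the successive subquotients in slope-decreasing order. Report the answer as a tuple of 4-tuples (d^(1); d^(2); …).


Via rank(M_{q-1}∘⋯∘M_p): M ≅ I[1,1], I[1,4], I[3,3]^3.
μ_θ-semistable layers: μ^(1)=41/3; μ^(2)=11; μ^(3)=-37

((0, 1, 1, 1); (0, 0, 3, 0); (2, 0, 0, 0))


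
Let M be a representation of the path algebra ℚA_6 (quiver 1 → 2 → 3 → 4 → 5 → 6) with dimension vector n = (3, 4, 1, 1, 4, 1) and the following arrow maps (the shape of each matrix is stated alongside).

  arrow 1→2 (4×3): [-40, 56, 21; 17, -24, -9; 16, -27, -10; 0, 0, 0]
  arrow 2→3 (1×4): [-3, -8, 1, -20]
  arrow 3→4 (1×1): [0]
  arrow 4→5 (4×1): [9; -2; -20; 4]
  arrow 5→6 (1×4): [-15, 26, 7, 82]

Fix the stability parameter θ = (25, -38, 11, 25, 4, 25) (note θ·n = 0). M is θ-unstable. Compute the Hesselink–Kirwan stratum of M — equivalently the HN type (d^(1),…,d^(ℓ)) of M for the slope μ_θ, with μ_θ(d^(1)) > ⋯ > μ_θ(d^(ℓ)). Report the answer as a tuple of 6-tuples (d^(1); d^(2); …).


Interval decomposition of M: I[1,2]^2, I[1,3], I[2,2], I[4,6], I[5,5]^3.
HN type (ℓ=6): μ^(1)=25; μ^(2)=29/2; μ^(3)=11; μ^(4)=4; μ^(5)=-13/2; μ^(6)=-38

((0, 0, 0, 0, 0, 1); (0, 0, 0, 1, 1, 0); (0, 0, 1, 0, 0, 0); (0, 0, 0, 0, 3, 0); (3, 3, 0, 0, 0, 0); (0, 1, 0, 0, 0, 0))


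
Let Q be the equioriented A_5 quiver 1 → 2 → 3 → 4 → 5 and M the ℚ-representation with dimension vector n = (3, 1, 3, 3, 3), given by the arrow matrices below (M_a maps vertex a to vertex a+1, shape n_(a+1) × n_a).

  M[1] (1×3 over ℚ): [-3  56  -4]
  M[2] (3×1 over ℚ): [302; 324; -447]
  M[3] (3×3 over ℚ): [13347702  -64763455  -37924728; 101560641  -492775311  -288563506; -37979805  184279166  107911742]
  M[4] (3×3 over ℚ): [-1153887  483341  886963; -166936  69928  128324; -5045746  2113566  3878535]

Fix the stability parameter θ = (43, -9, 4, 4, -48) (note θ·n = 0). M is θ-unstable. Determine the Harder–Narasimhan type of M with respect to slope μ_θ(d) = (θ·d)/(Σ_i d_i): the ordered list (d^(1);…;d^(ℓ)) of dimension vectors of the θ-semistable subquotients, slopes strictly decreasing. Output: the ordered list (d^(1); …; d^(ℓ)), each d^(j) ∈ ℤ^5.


Barcode: M ≅ I[1,1]^2, I[1,3], I[3,4], I[3,5], I[4,5], I[5,5]. HN layers by μ_θ (6 steps, strictly decreasing):
  μ^(1)=43; μ^(2)=38/3; μ^(3)=4; μ^(4)=-40/3; μ^(5)=-22; μ^(6)=-48

((2, 0, 0, 0, 0); (1, 1, 1, 0, 0); (0, 0, 1, 1, 0); (0, 0, 1, 1, 1); (0, 0, 0, 1, 1); (0, 0, 0, 0, 1))


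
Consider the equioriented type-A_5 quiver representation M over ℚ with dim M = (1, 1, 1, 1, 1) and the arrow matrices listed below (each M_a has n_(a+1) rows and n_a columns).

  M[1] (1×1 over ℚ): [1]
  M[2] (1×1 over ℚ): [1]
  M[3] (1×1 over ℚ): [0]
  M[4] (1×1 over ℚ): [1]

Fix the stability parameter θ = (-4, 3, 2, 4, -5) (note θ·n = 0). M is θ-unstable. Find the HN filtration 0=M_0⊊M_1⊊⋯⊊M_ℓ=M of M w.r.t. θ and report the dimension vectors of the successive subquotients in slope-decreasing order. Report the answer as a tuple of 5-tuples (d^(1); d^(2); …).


Barcode: M ≅ I[1,3], I[4,5]. HN layers by μ_θ (3 steps, strictly decreasing):
  μ^(1)=5/2; μ^(2)=-1/2; μ^(3)=-4

((0, 1, 1, 0, 0); (0, 0, 0, 1, 1); (1, 0, 0, 0, 0))


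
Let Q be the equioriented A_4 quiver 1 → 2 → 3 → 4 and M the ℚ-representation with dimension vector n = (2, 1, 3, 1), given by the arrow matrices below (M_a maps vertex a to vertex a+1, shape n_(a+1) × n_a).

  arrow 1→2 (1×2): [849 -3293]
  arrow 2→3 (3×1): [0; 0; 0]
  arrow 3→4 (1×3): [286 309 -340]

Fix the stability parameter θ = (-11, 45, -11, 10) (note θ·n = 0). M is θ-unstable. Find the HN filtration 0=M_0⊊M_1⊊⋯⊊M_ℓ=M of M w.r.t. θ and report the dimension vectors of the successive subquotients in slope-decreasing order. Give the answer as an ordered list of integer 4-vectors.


Interval decomposition of M: I[1,1], I[1,2], I[3,3]^2, I[3,4].
HN type (ℓ=3): μ^(1)=45; μ^(2)=10; μ^(3)=-11

((0, 1, 0, 0); (0, 0, 0, 1); (2, 0, 3, 0))


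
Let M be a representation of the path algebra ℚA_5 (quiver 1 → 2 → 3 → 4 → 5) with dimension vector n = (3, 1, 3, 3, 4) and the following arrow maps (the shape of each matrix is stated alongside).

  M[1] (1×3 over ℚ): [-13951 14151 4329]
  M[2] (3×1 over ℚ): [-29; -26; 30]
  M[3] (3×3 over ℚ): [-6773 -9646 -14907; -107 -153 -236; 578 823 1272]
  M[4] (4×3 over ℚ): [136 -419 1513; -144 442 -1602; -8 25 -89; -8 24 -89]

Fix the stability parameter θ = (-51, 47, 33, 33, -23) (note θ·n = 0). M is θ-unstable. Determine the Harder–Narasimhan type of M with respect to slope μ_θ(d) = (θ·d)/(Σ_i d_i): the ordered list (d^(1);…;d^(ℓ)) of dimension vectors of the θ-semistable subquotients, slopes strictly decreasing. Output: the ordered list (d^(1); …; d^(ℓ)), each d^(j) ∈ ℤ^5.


Interval decomposition of M: I[1,1]^2, I[1,5], I[3,4], I[3,5], I[5,5]^2.
HN type (ℓ=5): μ^(1)=33; μ^(2)=45/2; μ^(3)=43/3; μ^(4)=-23; μ^(5)=-51

((0, 0, 1, 1, 0); (0, 1, 1, 1, 1); (0, 0, 1, 1, 1); (0, 0, 0, 0, 2); (3, 0, 0, 0, 0))


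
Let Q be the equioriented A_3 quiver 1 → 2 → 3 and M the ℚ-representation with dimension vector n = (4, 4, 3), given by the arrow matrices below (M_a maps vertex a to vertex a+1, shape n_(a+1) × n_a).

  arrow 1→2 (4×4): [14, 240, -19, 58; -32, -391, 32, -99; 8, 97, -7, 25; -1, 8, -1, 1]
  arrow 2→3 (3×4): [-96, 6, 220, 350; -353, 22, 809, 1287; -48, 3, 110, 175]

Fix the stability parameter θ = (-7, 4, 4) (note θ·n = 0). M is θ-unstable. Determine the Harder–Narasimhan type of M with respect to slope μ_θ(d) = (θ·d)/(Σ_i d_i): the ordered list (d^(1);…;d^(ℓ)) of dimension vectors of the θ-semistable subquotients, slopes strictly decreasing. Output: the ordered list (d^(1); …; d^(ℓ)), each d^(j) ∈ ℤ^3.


Interval decomposition of M: I[1,2]^2, I[1,3]^2, I[3,3].
HN type (ℓ=2): μ^(1)=4; μ^(2)=-7

((0, 4, 3); (4, 0, 0))


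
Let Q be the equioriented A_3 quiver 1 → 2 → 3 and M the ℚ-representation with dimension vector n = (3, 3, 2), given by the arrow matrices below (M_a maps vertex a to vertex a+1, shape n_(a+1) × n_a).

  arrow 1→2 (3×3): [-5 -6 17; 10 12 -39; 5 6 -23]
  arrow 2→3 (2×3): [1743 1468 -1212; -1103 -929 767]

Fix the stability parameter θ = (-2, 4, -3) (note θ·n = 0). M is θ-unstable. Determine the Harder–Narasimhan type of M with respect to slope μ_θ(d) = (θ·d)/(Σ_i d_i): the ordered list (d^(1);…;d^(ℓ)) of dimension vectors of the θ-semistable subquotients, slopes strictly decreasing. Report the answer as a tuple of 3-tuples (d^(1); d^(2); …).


Barcode: M ≅ I[1,1], I[1,3]^2, I[2,2]. HN layers by μ_θ (3 steps, strictly decreasing):
  μ^(1)=4; μ^(2)=1/2; μ^(3)=-2

((0, 1, 0); (0, 2, 2); (3, 0, 0))


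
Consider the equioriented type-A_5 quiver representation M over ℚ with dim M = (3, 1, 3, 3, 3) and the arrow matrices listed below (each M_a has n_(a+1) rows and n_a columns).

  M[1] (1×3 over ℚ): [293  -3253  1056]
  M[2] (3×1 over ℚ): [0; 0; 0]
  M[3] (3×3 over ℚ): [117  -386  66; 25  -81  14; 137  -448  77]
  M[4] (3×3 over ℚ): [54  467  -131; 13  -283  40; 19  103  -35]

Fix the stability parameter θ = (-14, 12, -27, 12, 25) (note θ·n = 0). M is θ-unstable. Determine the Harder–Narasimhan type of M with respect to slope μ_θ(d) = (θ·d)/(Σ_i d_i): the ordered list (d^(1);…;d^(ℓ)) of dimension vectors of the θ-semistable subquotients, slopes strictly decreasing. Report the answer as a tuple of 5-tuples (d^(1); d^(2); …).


Interval decomposition of M: I[1,1]^2, I[1,2], I[3,5]^3.
HN type (ℓ=4): μ^(1)=25; μ^(2)=12; μ^(3)=-14; μ^(4)=-27

((0, 0, 0, 0, 3); (0, 1, 0, 3, 0); (3, 0, 0, 0, 0); (0, 0, 3, 0, 0))


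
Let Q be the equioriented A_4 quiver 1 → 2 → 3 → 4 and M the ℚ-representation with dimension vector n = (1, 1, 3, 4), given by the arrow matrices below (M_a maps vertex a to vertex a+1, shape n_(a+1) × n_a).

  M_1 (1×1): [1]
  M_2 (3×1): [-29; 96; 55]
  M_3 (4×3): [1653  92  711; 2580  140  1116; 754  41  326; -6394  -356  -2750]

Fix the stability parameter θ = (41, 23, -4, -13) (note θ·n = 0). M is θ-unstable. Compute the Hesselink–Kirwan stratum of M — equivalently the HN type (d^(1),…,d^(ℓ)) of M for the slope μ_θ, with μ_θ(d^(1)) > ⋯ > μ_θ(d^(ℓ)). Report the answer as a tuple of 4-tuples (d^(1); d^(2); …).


Via rank(M_{q-1}∘⋯∘M_p): M ≅ I[1,3], I[3,4]^2, I[4,4]^2.
μ_θ-semistable layers: μ^(1)=20; μ^(2)=-17/2; μ^(3)=-13

((1, 1, 1, 0); (0, 0, 2, 2); (0, 0, 0, 2))


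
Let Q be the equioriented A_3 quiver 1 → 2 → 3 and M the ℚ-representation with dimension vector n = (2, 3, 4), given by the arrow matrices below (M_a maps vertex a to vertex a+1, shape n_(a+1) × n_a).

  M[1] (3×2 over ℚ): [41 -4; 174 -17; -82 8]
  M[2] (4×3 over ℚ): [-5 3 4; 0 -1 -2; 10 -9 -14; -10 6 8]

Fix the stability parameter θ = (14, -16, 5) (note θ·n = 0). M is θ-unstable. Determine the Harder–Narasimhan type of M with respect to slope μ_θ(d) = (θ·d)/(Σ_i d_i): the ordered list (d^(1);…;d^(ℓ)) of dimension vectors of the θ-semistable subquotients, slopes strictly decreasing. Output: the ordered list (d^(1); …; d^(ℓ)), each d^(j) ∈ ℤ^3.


Interval decomposition of M: I[1,3]^2, I[2,2], I[3,3]^2.
HN type (ℓ=3): μ^(1)=5; μ^(2)=-1; μ^(3)=-16

((0, 0, 4); (2, 2, 0); (0, 1, 0))


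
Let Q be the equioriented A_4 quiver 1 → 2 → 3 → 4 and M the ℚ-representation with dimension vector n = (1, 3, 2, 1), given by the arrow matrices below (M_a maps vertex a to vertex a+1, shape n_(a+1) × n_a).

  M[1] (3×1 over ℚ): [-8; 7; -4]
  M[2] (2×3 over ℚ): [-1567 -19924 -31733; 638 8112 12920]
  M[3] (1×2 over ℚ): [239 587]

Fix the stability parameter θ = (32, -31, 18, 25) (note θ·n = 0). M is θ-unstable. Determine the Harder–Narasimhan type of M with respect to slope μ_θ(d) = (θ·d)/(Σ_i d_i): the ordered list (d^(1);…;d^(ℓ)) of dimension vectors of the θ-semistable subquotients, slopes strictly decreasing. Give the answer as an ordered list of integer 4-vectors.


Interval decomposition of M: I[1,2], I[2,3], I[2,4].
HN type (ℓ=4): μ^(1)=25; μ^(2)=18; μ^(3)=1/2; μ^(4)=-31

((0, 0, 0, 1); (0, 0, 2, 0); (1, 1, 0, 0); (0, 2, 0, 0))


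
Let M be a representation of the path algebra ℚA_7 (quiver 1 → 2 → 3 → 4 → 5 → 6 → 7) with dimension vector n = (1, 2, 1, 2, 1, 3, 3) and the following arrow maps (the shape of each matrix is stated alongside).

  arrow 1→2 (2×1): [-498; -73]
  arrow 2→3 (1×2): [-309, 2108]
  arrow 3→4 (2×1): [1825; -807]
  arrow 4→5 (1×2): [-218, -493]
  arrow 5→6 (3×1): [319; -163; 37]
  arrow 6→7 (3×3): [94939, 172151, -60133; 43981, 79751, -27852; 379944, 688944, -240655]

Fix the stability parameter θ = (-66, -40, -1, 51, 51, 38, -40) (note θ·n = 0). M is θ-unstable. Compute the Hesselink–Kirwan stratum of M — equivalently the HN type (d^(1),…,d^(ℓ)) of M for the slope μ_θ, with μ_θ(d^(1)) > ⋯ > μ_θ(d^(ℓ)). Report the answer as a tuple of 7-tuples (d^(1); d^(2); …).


Via rank(M_{q-1}∘⋯∘M_p): M ≅ I[1,7], I[2,2], I[4,4], I[6,7]^2.
μ_θ-semistable layers: μ^(1)=51; μ^(2)=25; μ^(3)=-1; μ^(4)=-40; μ^(5)=-66

((0, 0, 0, 1, 0, 0, 0); (0, 0, 0, 1, 1, 1, 1); (0, 0, 1, 0, 0, 2, 2); (0, 2, 0, 0, 0, 0, 0); (1, 0, 0, 0, 0, 0, 0))


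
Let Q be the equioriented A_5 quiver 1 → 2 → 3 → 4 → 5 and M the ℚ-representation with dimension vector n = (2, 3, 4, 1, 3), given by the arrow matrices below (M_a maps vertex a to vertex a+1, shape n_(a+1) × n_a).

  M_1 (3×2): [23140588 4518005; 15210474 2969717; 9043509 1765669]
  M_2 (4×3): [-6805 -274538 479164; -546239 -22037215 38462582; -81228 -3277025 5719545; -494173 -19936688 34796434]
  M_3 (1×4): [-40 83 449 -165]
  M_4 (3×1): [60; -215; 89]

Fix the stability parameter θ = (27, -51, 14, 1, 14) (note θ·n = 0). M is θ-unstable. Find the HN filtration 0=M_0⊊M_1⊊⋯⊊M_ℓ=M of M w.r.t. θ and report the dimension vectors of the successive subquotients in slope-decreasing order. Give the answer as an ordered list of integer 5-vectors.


Interval decomposition of M: I[1,3], I[1,5], I[2,3], I[3,3], I[5,5]^2.
HN type (ℓ=4): μ^(1)=14; μ^(2)=15/2; μ^(3)=-12; μ^(4)=-51

((0, 0, 3, 0, 3); (0, 0, 1, 1, 0); (2, 2, 0, 0, 0); (0, 1, 0, 0, 0))


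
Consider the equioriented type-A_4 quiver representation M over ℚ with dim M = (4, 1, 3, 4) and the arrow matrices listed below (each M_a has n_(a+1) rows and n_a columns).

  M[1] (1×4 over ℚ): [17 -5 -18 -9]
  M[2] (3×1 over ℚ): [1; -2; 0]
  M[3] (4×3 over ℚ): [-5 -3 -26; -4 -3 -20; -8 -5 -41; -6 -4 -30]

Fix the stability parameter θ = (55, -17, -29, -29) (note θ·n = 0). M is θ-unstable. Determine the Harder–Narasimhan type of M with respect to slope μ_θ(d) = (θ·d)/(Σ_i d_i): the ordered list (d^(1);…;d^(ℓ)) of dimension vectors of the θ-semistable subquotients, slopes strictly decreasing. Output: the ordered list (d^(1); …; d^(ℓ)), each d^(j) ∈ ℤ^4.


Via rank(M_{q-1}∘⋯∘M_p): M ≅ I[1,1]^3, I[1,4], I[3,4]^2, I[4,4].
μ_θ-semistable layers: μ^(1)=55; μ^(2)=-5; μ^(3)=-29

((3, 0, 0, 0); (1, 1, 1, 1); (0, 0, 2, 3))


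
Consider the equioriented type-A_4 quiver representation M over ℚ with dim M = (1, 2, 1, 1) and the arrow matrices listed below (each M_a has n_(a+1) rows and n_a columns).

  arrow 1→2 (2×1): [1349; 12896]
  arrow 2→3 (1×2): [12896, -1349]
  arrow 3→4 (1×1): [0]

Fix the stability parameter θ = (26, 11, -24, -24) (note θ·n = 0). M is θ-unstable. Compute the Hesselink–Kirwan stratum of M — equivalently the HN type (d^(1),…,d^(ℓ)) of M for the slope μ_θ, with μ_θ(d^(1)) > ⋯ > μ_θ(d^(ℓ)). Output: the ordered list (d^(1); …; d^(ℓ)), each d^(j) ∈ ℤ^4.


Interval decomposition of M: I[1,2], I[2,3], I[4,4].
HN type (ℓ=3): μ^(1)=37/2; μ^(2)=-13/2; μ^(3)=-24

((1, 1, 0, 0); (0, 1, 1, 0); (0, 0, 0, 1))
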